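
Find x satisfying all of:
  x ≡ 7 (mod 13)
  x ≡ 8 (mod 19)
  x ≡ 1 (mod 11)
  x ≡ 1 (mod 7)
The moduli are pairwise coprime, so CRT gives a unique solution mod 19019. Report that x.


Product of moduli M = 13 · 19 · 11 · 7 = 19019.
Merge one congruence at a time:
  Start: x ≡ 7 (mod 13).
  Combine with x ≡ 8 (mod 19); new modulus lcm = 247.
    Write x = 7 + 13·t and substitute into x ≡ 8 (mod 19): 13·t ≡ 8 − 7 = 1 (mod 19).
    The inverse of 13 mod 19 is 3 (since 13·3 = 39 = 2·19 + 1), so t ≡ 3·1 = 3 ≡ 3 (mod 19).
    Then x = 7 + 13·3 = 46, valid modulo lcm(13, 19) = 247: x ≡ 46 (mod 247).
  Combine with x ≡ 1 (mod 11); new modulus lcm = 2717.
    Write x = 46 + 247·t and substitute into x ≡ 1 (mod 11): 247·t ≡ 1 − 46 = -45 (mod 11).
    Reduce coefficients mod 11: 5·t ≡ 10 (mod 11).
    The inverse of 5 mod 11 is 9 (since 5·9 = 45 = 4·11 + 1), so t ≡ 9·10 = 90 ≡ 2 (mod 11).
    Then x = 46 + 247·2 = 540, valid modulo lcm(247, 11) = 2717: x ≡ 540 (mod 2717).
  Combine with x ≡ 1 (mod 7); new modulus lcm = 19019.
    Write x = 540 + 2717·t and substitute into x ≡ 1 (mod 7): 2717·t ≡ 1 − 540 = -539 (mod 7).
    Reduce coefficients mod 7: 1·t ≡ 0 (mod 7).
    So t ≡ 0 (mod 7).
    Then x = 540 + 2717·0 = 540, valid modulo lcm(2717, 7) = 19019: x ≡ 540 (mod 19019).
Verify against each original: 540 mod 13 = 7, 540 mod 19 = 8, 540 mod 11 = 1, 540 mod 7 = 1.

x ≡ 540 (mod 19019).


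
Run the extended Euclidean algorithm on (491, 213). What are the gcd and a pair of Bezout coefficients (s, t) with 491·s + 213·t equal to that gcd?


Euclidean algorithm on (491, 213) — divide until remainder is 0:
  491 = 2 · 213 + 65
  213 = 3 · 65 + 18
  65 = 3 · 18 + 11
  18 = 1 · 11 + 7
  11 = 1 · 7 + 4
  7 = 1 · 4 + 3
  4 = 1 · 3 + 1
  3 = 3 · 1 + 0
gcd(491, 213) = 1.
Track Bezout coefficients alongside the remainders: start with r₀ = 491 = a·1 + b·0 (s = 1, t = 0) and r₁ = 213 = a·0 + b·1 (s = 0, t = 1); each new remainder r_{k+1} = r_{k-1} − q_k·r_k inherits s_{k+1} = s_{k-1} − q_k·s_k, t_{k+1} = t_{k-1} − q_k·t_k, so r_k = a·s_k + b·t_k at every step:
  q = 2: r = 65, s = 1 − 2·0 = 1, t = 0 − 2·1 = -2  (check: 491·1 + 213·(-2) = 65)
  q = 3: r = 18, s = 0 − 3·1 = -3, t = 1 − 3·(-2) = 7  (check: 491·(-3) + 213·7 = 18)
  q = 3: r = 11, s = 1 − 3·(-3) = 10, t = -2 − 3·7 = -23  (check: 491·10 + 213·(-23) = 11)
  q = 1: r = 7, s = -3 − 1·10 = -13, t = 7 − 1·(-23) = 30  (check: 491·(-13) + 213·30 = 7)
  q = 1: r = 4, s = 10 − 1·(-13) = 23, t = -23 − 1·30 = -53  (check: 491·23 + 213·(-53) = 4)
  q = 1: r = 3, s = -13 − 1·23 = -36, t = 30 − 1·(-53) = 83  (check: 491·(-36) + 213·83 = 3)
  q = 1: r = 1, s = 23 − 1·(-36) = 59, t = -53 − 1·83 = -136  (check: 491·59 + 213·(-136) = 1)
The row with r = 1 (the gcd) gives the Bezout coefficients s = 59, t = -136.
Result: 491 · (59) + 213 · (-136) = 1.

gcd(491, 213) = 1; s = 59, t = -136 (check: 491·59 + 213·(-136) = 1).


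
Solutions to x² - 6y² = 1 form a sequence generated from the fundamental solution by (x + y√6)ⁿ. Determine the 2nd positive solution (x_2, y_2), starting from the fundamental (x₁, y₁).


Step 1: Find the fundamental solution (x₁, y₁) of x² - 6y² = 1.
  Expand √6 as a continued fraction. a₀ = ⌊√6⌋ = 2; iterate m_{k+1} = d_k·a_k − m_k, d_{k+1} = (6 − m_{k+1}²)/d_k, a_{k+1} = ⌊(a₀ + m_{k+1})/d_{k+1}⌋ (starting m₀ = 0, d₀ = 1), with convergents p_k = a_k·p_{k-1} + p_{k-2}, q_k = a_k·q_{k-1} + q_{k-2} (p₋₁ = 1, q₋₁ = 0):
  k = 0: a₀ = 2; p₀/q₀ = 2/1; p₀² − 6·q₀² = 4 − 6 = -2.
  k = 1: m = 2, d = 2, a = ⌊(2 + 2)/2⌋ = 2; p/q = (2·2 + 1)/(2·1 + 0) = 5/2; p² − 6·q² = 25 − 24 = 1.
  The first convergent with p² − 6·q² = 1 gives the fundamental solution (x₁, y₁) = (5, 2).
Step 2: Apply the recurrence (x_{n+1}, y_{n+1}) = (x₁x_n + 6y₁y_n, x₁y_n + y₁x_n) repeatedly.
  From (x_1, y_1) = (5, 2): x_2 = 5·5 + 6·2·2 = 49; y_2 = 5·2 + 2·5 = 20.
Step 3: Verify x_2² - 6·y_2² = 2401 - 2400 = 1 (should be 1). ✓

(x_1, y_1) = (5, 2); (x_2, y_2) = (49, 20).


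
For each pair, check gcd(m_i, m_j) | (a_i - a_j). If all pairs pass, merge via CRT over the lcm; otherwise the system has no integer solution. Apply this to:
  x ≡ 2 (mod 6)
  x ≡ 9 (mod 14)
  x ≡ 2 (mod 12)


Moduli 6, 14, 12 are not pairwise coprime, so CRT works modulo lcm(m_i) when all pairwise compatibility conditions hold.
Pairwise compatibility: gcd(m_i, m_j) must divide a_i - a_j for every pair.
Merge one congruence at a time:
  Start: x ≡ 2 (mod 6).
  Combine with x ≡ 9 (mod 14): gcd(6, 14) = 2, and 9 - 2 = 7 is NOT divisible by 2.
    ⇒ system is inconsistent (no integer solution).

No solution (the system is inconsistent).


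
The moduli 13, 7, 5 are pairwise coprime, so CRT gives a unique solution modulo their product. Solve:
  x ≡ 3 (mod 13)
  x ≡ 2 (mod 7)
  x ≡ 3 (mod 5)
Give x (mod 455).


Moduli 13, 7, 5 are pairwise coprime; by CRT there is a unique solution modulo M = 13 · 7 · 5 = 455.
Solve pairwise, accumulating the modulus:
  Start with x ≡ 3 (mod 13).
  Combine with x ≡ 2 (mod 7): since gcd(13, 7) = 1, we get a unique residue mod 91.
    Write x = 3 + 13·t and substitute into x ≡ 2 (mod 7): 13·t ≡ 2 − 3 = -1 (mod 7).
    Reduce coefficients mod 7: 6·t ≡ 6 (mod 7).
    The inverse of 6 mod 7 is 6 (since 6·6 = 36 = 5·7 + 1), so t ≡ 6·6 = 36 ≡ 1 (mod 7).
    Then x = 3 + 13·1 = 16, valid modulo lcm(13, 7) = 91: x ≡ 16 (mod 91).
  Combine with x ≡ 3 (mod 5): since gcd(91, 5) = 1, we get a unique residue mod 455.
    Write x = 16 + 91·t and substitute into x ≡ 3 (mod 5): 91·t ≡ 3 − 16 = -13 (mod 5).
    Reduce coefficients mod 5: 1·t ≡ 2 (mod 5).
    So t ≡ 2 (mod 5).
    Then x = 16 + 91·2 = 198, valid modulo lcm(91, 5) = 455: x ≡ 198 (mod 455).
Verify: 198 mod 13 = 3 ✓, 198 mod 7 = 2 ✓, 198 mod 5 = 3 ✓.

x ≡ 198 (mod 455).


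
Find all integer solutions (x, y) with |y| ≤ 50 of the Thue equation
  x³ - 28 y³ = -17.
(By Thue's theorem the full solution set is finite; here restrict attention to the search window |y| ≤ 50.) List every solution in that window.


The equation is x³ - 28y³ = -17. For fixed y, x³ = 28·y³ − 17, so a solution requires the RHS to be a perfect cube.
Strategy: iterate y from -50 to 50, compute RHS = 28·y³ − 17, and check whether it is a (positive or negative) perfect cube.
Check small values of y:
  y = 0: RHS = -17 is not a perfect cube.
  y = 1: RHS = 11 is not a perfect cube.
  y = -1: RHS = -45 is not a perfect cube.
  y = 2: RHS = 207 is not a perfect cube.
  y = -2: RHS = -241 is not a perfect cube.
  y = 3: RHS = 739 is not a perfect cube.
  y = -3: RHS = -773 is not a perfect cube.
Continuing the search up to |y| = 50 finds no solutions either.
No (x, y) in the scanned range satisfies the equation.

No integer solutions with |y| ≤ 50.


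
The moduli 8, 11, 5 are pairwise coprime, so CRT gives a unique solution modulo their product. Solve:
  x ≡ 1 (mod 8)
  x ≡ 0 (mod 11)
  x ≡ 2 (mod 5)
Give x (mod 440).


Moduli 8, 11, 5 are pairwise coprime; by CRT there is a unique solution modulo M = 8 · 11 · 5 = 440.
Solve pairwise, accumulating the modulus:
  Start with x ≡ 1 (mod 8).
  Combine with x ≡ 0 (mod 11): since gcd(8, 11) = 1, we get a unique residue mod 88.
    Write x = 1 + 8·t and substitute into x ≡ 0 (mod 11): 8·t ≡ 0 − 1 = -1 (mod 11).
    Reduce coefficients mod 11: 8·t ≡ 10 (mod 11).
    The inverse of 8 mod 11 is 7 (since 8·7 = 56 = 5·11 + 1), so t ≡ 7·10 = 70 ≡ 4 (mod 11).
    Then x = 1 + 8·4 = 33, valid modulo lcm(8, 11) = 88: x ≡ 33 (mod 88).
  Combine with x ≡ 2 (mod 5): since gcd(88, 5) = 1, we get a unique residue mod 440.
    Write x = 33 + 88·t and substitute into x ≡ 2 (mod 5): 88·t ≡ 2 − 33 = -31 (mod 5).
    Reduce coefficients mod 5: 3·t ≡ 4 (mod 5).
    The inverse of 3 mod 5 is 2 (since 3·2 = 6 = 1·5 + 1), so t ≡ 2·4 = 8 ≡ 3 (mod 5).
    Then x = 33 + 88·3 = 297, valid modulo lcm(88, 5) = 440: x ≡ 297 (mod 440).
Verify: 297 mod 8 = 1 ✓, 297 mod 11 = 0 ✓, 297 mod 5 = 2 ✓.

x ≡ 297 (mod 440).


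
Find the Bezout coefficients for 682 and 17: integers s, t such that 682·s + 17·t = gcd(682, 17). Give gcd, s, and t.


Euclidean algorithm on (682, 17) — divide until remainder is 0:
  682 = 40 · 17 + 2
  17 = 8 · 2 + 1
  2 = 2 · 1 + 0
gcd(682, 17) = 1.
Track Bezout coefficients alongside the remainders: start with r₀ = 682 = a·1 + b·0 (s = 1, t = 0) and r₁ = 17 = a·0 + b·1 (s = 0, t = 1); each new remainder r_{k+1} = r_{k-1} − q_k·r_k inherits s_{k+1} = s_{k-1} − q_k·s_k, t_{k+1} = t_{k-1} − q_k·t_k, so r_k = a·s_k + b·t_k at every step:
  q = 40: r = 2, s = 1 − 40·0 = 1, t = 0 − 40·1 = -40  (check: 682·1 + 17·(-40) = 2)
  q = 8: r = 1, s = 0 − 8·1 = -8, t = 1 − 8·(-40) = 321  (check: 682·(-8) + 17·321 = 1)
The row with r = 1 (the gcd) gives the Bezout coefficients s = -8, t = 321.
Result: 682 · (-8) + 17 · (321) = 1.

gcd(682, 17) = 1; s = -8, t = 321 (check: 682·(-8) + 17·321 = 1).


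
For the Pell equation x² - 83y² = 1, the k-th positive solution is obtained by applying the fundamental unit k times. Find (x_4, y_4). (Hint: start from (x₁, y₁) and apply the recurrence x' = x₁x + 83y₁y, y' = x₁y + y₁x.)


Step 1: Find the fundamental solution (x₁, y₁) of x² - 83y² = 1.
  Expand √83 as a continued fraction. a₀ = ⌊√83⌋ = 9; iterate m_{k+1} = d_k·a_k − m_k, d_{k+1} = (83 − m_{k+1}²)/d_k, a_{k+1} = ⌊(a₀ + m_{k+1})/d_{k+1}⌋ (starting m₀ = 0, d₀ = 1), with convergents p_k = a_k·p_{k-1} + p_{k-2}, q_k = a_k·q_{k-1} + q_{k-2} (p₋₁ = 1, q₋₁ = 0):
  k = 0: a₀ = 9; p₀/q₀ = 9/1; p₀² − 83·q₀² = 81 − 83 = -2.
  k = 1: m = 9, d = 2, a = ⌊(9 + 9)/2⌋ = 9; p/q = (9·9 + 1)/(9·1 + 0) = 82/9; p² − 83·q² = 6724 − 6723 = 1.
  The first convergent with p² − 83·q² = 1 gives the fundamental solution (x₁, y₁) = (82, 9).
Step 2: Apply the recurrence (x_{n+1}, y_{n+1}) = (x₁x_n + 83y₁y_n, x₁y_n + y₁x_n) repeatedly.
  From (x_1, y_1) = (82, 9): x_2 = 82·82 + 83·9·9 = 13447; y_2 = 82·9 + 9·82 = 1476.
  From (x_2, y_2) = (13447, 1476): x_3 = 82·13447 + 83·9·1476 = 2205226; y_3 = 82·1476 + 9·13447 = 242055.
  From (x_3, y_3) = (2205226, 242055): x_4 = 82·2205226 + 83·9·242055 = 361643617; y_4 = 82·242055 + 9·2205226 = 39695544.
Step 3: Verify x_4² - 83·y_4² = 130786105716842689 - 130786105716842688 = 1 (should be 1). ✓

(x_1, y_1) = (82, 9); (x_4, y_4) = (361643617, 39695544).


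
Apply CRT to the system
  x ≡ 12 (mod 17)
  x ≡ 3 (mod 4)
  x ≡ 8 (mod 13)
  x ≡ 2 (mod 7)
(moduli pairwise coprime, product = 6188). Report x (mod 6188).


Product of moduli M = 17 · 4 · 13 · 7 = 6188.
Merge one congruence at a time:
  Start: x ≡ 12 (mod 17).
  Combine with x ≡ 3 (mod 4); new modulus lcm = 68.
    Write x = 12 + 17·t and substitute into x ≡ 3 (mod 4): 17·t ≡ 3 − 12 = -9 (mod 4).
    Reduce coefficients mod 4: 1·t ≡ 3 (mod 4).
    So t ≡ 3 (mod 4).
    Then x = 12 + 17·3 = 63, valid modulo lcm(17, 4) = 68: x ≡ 63 (mod 68).
  Combine with x ≡ 8 (mod 13); new modulus lcm = 884.
    Write x = 63 + 68·t and substitute into x ≡ 8 (mod 13): 68·t ≡ 8 − 63 = -55 (mod 13).
    Reduce coefficients mod 13: 3·t ≡ 10 (mod 13).
    The inverse of 3 mod 13 is 9 (since 3·9 = 27 = 2·13 + 1), so t ≡ 9·10 = 90 ≡ 12 (mod 13).
    Then x = 63 + 68·12 = 879, valid modulo lcm(68, 13) = 884: x ≡ 879 (mod 884).
  Combine with x ≡ 2 (mod 7); new modulus lcm = 6188.
    Write x = 879 + 884·t and substitute into x ≡ 2 (mod 7): 884·t ≡ 2 − 879 = -877 (mod 7).
    Reduce coefficients mod 7: 2·t ≡ 5 (mod 7).
    The inverse of 2 mod 7 is 4 (since 2·4 = 8 = 1·7 + 1), so t ≡ 4·5 = 20 ≡ 6 (mod 7).
    Then x = 879 + 884·6 = 6183, valid modulo lcm(884, 7) = 6188: x ≡ 6183 (mod 6188).
Verify against each original: 6183 mod 17 = 12, 6183 mod 4 = 3, 6183 mod 13 = 8, 6183 mod 7 = 2.

x ≡ 6183 (mod 6188).


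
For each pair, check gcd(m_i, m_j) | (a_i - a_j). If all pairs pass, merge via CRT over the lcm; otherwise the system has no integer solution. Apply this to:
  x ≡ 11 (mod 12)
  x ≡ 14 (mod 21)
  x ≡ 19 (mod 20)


Moduli 12, 21, 20 are not pairwise coprime, so CRT works modulo lcm(m_i) when all pairwise compatibility conditions hold.
Pairwise compatibility: gcd(m_i, m_j) must divide a_i - a_j for every pair.
Merge one congruence at a time:
  Start: x ≡ 11 (mod 12).
  Combine with x ≡ 14 (mod 21): gcd(12, 21) = 3; 14 - 11 = 3, which IS divisible by 3, so compatible.
    Write x = 11 + 12·t and substitute into x ≡ 14 (mod 21): 12·t ≡ 14 − 11 = 3 (mod 21).
    Divide the congruence (and modulus) by g = 3: 4·t ≡ 1 (mod 7).
    The inverse of 4 mod 7 is 2 (since 4·2 = 8 = 1·7 + 1), so t ≡ 2·1 = 2 ≡ 2 (mod 7).
    Then x = 11 + 12·2 = 35, valid modulo lcm(12, 21) = 84: x ≡ 35 (mod 84).
  Combine with x ≡ 19 (mod 20): gcd(84, 20) = 4; 19 - 35 = -16, which IS divisible by 4, so compatible.
    Write x = 35 + 84·t and substitute into x ≡ 19 (mod 20): 84·t ≡ 19 − 35 = -16 (mod 20).
    Divide the congruence (and modulus) by g = 4: 21·t ≡ -4 (mod 5).
    Reduce coefficients mod 5: 1·t ≡ 1 (mod 5).
    So t ≡ 1 (mod 5).
    Then x = 35 + 84·1 = 119, valid modulo lcm(84, 20) = 420: x ≡ 119 (mod 420).
Verify: 119 mod 12 = 11, 119 mod 21 = 14, 119 mod 20 = 19.

x ≡ 119 (mod 420).


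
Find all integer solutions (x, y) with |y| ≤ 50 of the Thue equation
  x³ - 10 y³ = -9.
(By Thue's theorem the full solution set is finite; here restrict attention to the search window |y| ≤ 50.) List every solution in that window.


The equation is x³ - 10y³ = -9. For fixed y, x³ = 10·y³ − 9, so a solution requires the RHS to be a perfect cube.
Strategy: iterate y from -50 to 50, compute RHS = 10·y³ − 9, and check whether it is a (positive or negative) perfect cube.
Check small values of y:
  y = 0: RHS = -9 is not a perfect cube.
  y = 1: RHS = 1 = (1)³ ⇒ x = 1 works.
  y = -1: RHS = -19 is not a perfect cube.
  y = 2: RHS = 71 is not a perfect cube.
  y = -2: RHS = -89 is not a perfect cube.
  y = 3: RHS = 261 is not a perfect cube.
  y = -3: RHS = -279 is not a perfect cube.
Continuing the search up to |y| = 50 finds no further solutions beyond those listed.
Collected solutions: (1, 1).

Solutions (with |y| ≤ 50): (1, 1).


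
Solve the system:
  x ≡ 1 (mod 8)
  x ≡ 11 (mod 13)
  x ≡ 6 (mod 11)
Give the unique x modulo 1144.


Moduli 8, 13, 11 are pairwise coprime; by CRT there is a unique solution modulo M = 8 · 13 · 11 = 1144.
Solve pairwise, accumulating the modulus:
  Start with x ≡ 1 (mod 8).
  Combine with x ≡ 11 (mod 13): since gcd(8, 13) = 1, we get a unique residue mod 104.
    Write x = 1 + 8·t and substitute into x ≡ 11 (mod 13): 8·t ≡ 11 − 1 = 10 (mod 13).
    The inverse of 8 mod 13 is 5 (since 8·5 = 40 = 3·13 + 1), so t ≡ 5·10 = 50 ≡ 11 (mod 13).
    Then x = 1 + 8·11 = 89, valid modulo lcm(8, 13) = 104: x ≡ 89 (mod 104).
  Combine with x ≡ 6 (mod 11): since gcd(104, 11) = 1, we get a unique residue mod 1144.
    Write x = 89 + 104·t and substitute into x ≡ 6 (mod 11): 104·t ≡ 6 − 89 = -83 (mod 11).
    Reduce coefficients mod 11: 5·t ≡ 5 (mod 11).
    The inverse of 5 mod 11 is 9 (since 5·9 = 45 = 4·11 + 1), so t ≡ 9·5 = 45 ≡ 1 (mod 11).
    Then x = 89 + 104·1 = 193, valid modulo lcm(104, 11) = 1144: x ≡ 193 (mod 1144).
Verify: 193 mod 8 = 1 ✓, 193 mod 13 = 11 ✓, 193 mod 11 = 6 ✓.

x ≡ 193 (mod 1144).


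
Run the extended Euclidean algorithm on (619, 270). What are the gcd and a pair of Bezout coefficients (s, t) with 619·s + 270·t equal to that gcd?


Euclidean algorithm on (619, 270) — divide until remainder is 0:
  619 = 2 · 270 + 79
  270 = 3 · 79 + 33
  79 = 2 · 33 + 13
  33 = 2 · 13 + 7
  13 = 1 · 7 + 6
  7 = 1 · 6 + 1
  6 = 6 · 1 + 0
gcd(619, 270) = 1.
Track Bezout coefficients alongside the remainders: start with r₀ = 619 = a·1 + b·0 (s = 1, t = 0) and r₁ = 270 = a·0 + b·1 (s = 0, t = 1); each new remainder r_{k+1} = r_{k-1} − q_k·r_k inherits s_{k+1} = s_{k-1} − q_k·s_k, t_{k+1} = t_{k-1} − q_k·t_k, so r_k = a·s_k + b·t_k at every step:
  q = 2: r = 79, s = 1 − 2·0 = 1, t = 0 − 2·1 = -2  (check: 619·1 + 270·(-2) = 79)
  q = 3: r = 33, s = 0 − 3·1 = -3, t = 1 − 3·(-2) = 7  (check: 619·(-3) + 270·7 = 33)
  q = 2: r = 13, s = 1 − 2·(-3) = 7, t = -2 − 2·7 = -16  (check: 619·7 + 270·(-16) = 13)
  q = 2: r = 7, s = -3 − 2·7 = -17, t = 7 − 2·(-16) = 39  (check: 619·(-17) + 270·39 = 7)
  q = 1: r = 6, s = 7 − 1·(-17) = 24, t = -16 − 1·39 = -55  (check: 619·24 + 270·(-55) = 6)
  q = 1: r = 1, s = -17 − 1·24 = -41, t = 39 − 1·(-55) = 94  (check: 619·(-41) + 270·94 = 1)
The row with r = 1 (the gcd) gives the Bezout coefficients s = -41, t = 94.
Result: 619 · (-41) + 270 · (94) = 1.

gcd(619, 270) = 1; s = -41, t = 94 (check: 619·(-41) + 270·94 = 1).


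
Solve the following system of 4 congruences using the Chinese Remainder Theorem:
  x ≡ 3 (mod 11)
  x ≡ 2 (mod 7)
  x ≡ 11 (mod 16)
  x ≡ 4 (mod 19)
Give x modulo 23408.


Product of moduli M = 11 · 7 · 16 · 19 = 23408.
Merge one congruence at a time:
  Start: x ≡ 3 (mod 11).
  Combine with x ≡ 2 (mod 7); new modulus lcm = 77.
    Write x = 3 + 11·t and substitute into x ≡ 2 (mod 7): 11·t ≡ 2 − 3 = -1 (mod 7).
    Reduce coefficients mod 7: 4·t ≡ 6 (mod 7).
    The inverse of 4 mod 7 is 2 (since 4·2 = 8 = 1·7 + 1), so t ≡ 2·6 = 12 ≡ 5 (mod 7).
    Then x = 3 + 11·5 = 58, valid modulo lcm(11, 7) = 77: x ≡ 58 (mod 77).
  Combine with x ≡ 11 (mod 16); new modulus lcm = 1232.
    Write x = 58 + 77·t and substitute into x ≡ 11 (mod 16): 77·t ≡ 11 − 58 = -47 (mod 16).
    Reduce coefficients mod 16: 13·t ≡ 1 (mod 16).
    The inverse of 13 mod 16 is 5 (since 13·5 = 65 = 4·16 + 1), so t ≡ 5·1 = 5 ≡ 5 (mod 16).
    Then x = 58 + 77·5 = 443, valid modulo lcm(77, 16) = 1232: x ≡ 443 (mod 1232).
  Combine with x ≡ 4 (mod 19); new modulus lcm = 23408.
    Write x = 443 + 1232·t and substitute into x ≡ 4 (mod 19): 1232·t ≡ 4 − 443 = -439 (mod 19).
    Reduce coefficients mod 19: 16·t ≡ 17 (mod 19).
    The inverse of 16 mod 19 is 6 (since 16·6 = 96 = 5·19 + 1), so t ≡ 6·17 = 102 ≡ 7 (mod 19).
    Then x = 443 + 1232·7 = 9067, valid modulo lcm(1232, 19) = 23408: x ≡ 9067 (mod 23408).
Verify against each original: 9067 mod 11 = 3, 9067 mod 7 = 2, 9067 mod 16 = 11, 9067 mod 19 = 4.

x ≡ 9067 (mod 23408).


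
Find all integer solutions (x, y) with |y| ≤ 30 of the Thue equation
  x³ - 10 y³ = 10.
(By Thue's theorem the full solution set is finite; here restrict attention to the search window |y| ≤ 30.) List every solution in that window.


The equation is x³ - 10y³ = 10. For fixed y, x³ = 10·y³ + 10, so a solution requires the RHS to be a perfect cube.
Strategy: iterate y from -30 to 30, compute RHS = 10·y³ + 10, and check whether it is a (positive or negative) perfect cube.
Check small values of y:
  y = 0: RHS = 10 is not a perfect cube.
  y = 1: RHS = 20 is not a perfect cube.
  y = -1: RHS = 0 = (0)³ ⇒ x = 0 works.
  y = 2: RHS = 90 is not a perfect cube.
  y = -2: RHS = -70 is not a perfect cube.
  y = 3: RHS = 280 is not a perfect cube.
  y = -3: RHS = -260 is not a perfect cube.
Continuing the search up to |y| = 30 finds no further solutions beyond those listed.
Collected solutions: (0, -1).

Solutions (with |y| ≤ 30): (0, -1).


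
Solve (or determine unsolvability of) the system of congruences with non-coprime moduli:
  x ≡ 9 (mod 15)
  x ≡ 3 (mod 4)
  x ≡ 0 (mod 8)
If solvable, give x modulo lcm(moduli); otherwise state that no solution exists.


Moduli 15, 4, 8 are not pairwise coprime, so CRT works modulo lcm(m_i) when all pairwise compatibility conditions hold.
Pairwise compatibility: gcd(m_i, m_j) must divide a_i - a_j for every pair.
Merge one congruence at a time:
  Start: x ≡ 9 (mod 15).
  Combine with x ≡ 3 (mod 4): gcd(15, 4) = 1; 3 - 9 = -6, which IS divisible by 1, so compatible.
    Write x = 9 + 15·t and substitute into x ≡ 3 (mod 4): 15·t ≡ 3 − 9 = -6 (mod 4).
    Reduce coefficients mod 4: 3·t ≡ 2 (mod 4).
    The inverse of 3 mod 4 is 3 (since 3·3 = 9 = 2·4 + 1), so t ≡ 3·2 = 6 ≡ 2 (mod 4).
    Then x = 9 + 15·2 = 39, valid modulo lcm(15, 4) = 60: x ≡ 39 (mod 60).
  Combine with x ≡ 0 (mod 8): gcd(60, 8) = 4, and 0 - 39 = -39 is NOT divisible by 4.
    ⇒ system is inconsistent (no integer solution).

No solution (the system is inconsistent).


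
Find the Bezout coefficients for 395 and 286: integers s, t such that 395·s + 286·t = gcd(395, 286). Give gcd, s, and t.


Euclidean algorithm on (395, 286) — divide until remainder is 0:
  395 = 1 · 286 + 109
  286 = 2 · 109 + 68
  109 = 1 · 68 + 41
  68 = 1 · 41 + 27
  41 = 1 · 27 + 14
  27 = 1 · 14 + 13
  14 = 1 · 13 + 1
  13 = 13 · 1 + 0
gcd(395, 286) = 1.
Track Bezout coefficients alongside the remainders: start with r₀ = 395 = a·1 + b·0 (s = 1, t = 0) and r₁ = 286 = a·0 + b·1 (s = 0, t = 1); each new remainder r_{k+1} = r_{k-1} − q_k·r_k inherits s_{k+1} = s_{k-1} − q_k·s_k, t_{k+1} = t_{k-1} − q_k·t_k, so r_k = a·s_k + b·t_k at every step:
  q = 1: r = 109, s = 1 − 1·0 = 1, t = 0 − 1·1 = -1  (check: 395·1 + 286·(-1) = 109)
  q = 2: r = 68, s = 0 − 2·1 = -2, t = 1 − 2·(-1) = 3  (check: 395·(-2) + 286·3 = 68)
  q = 1: r = 41, s = 1 − 1·(-2) = 3, t = -1 − 1·3 = -4  (check: 395·3 + 286·(-4) = 41)
  q = 1: r = 27, s = -2 − 1·3 = -5, t = 3 − 1·(-4) = 7  (check: 395·(-5) + 286·7 = 27)
  q = 1: r = 14, s = 3 − 1·(-5) = 8, t = -4 − 1·7 = -11  (check: 395·8 + 286·(-11) = 14)
  q = 1: r = 13, s = -5 − 1·8 = -13, t = 7 − 1·(-11) = 18  (check: 395·(-13) + 286·18 = 13)
  q = 1: r = 1, s = 8 − 1·(-13) = 21, t = -11 − 1·18 = -29  (check: 395·21 + 286·(-29) = 1)
The row with r = 1 (the gcd) gives the Bezout coefficients s = 21, t = -29.
Result: 395 · (21) + 286 · (-29) = 1.

gcd(395, 286) = 1; s = 21, t = -29 (check: 395·21 + 286·(-29) = 1).


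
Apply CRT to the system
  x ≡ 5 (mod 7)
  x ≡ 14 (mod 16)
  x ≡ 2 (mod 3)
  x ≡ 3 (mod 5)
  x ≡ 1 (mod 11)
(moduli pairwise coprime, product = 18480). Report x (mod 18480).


Product of moduli M = 7 · 16 · 3 · 5 · 11 = 18480.
Merge one congruence at a time:
  Start: x ≡ 5 (mod 7).
  Combine with x ≡ 14 (mod 16); new modulus lcm = 112.
    Write x = 5 + 7·t and substitute into x ≡ 14 (mod 16): 7·t ≡ 14 − 5 = 9 (mod 16).
    The inverse of 7 mod 16 is 7 (since 7·7 = 49 = 3·16 + 1), so t ≡ 7·9 = 63 ≡ 15 (mod 16).
    Then x = 5 + 7·15 = 110, valid modulo lcm(7, 16) = 112: x ≡ 110 (mod 112).
  Combine with x ≡ 2 (mod 3); new modulus lcm = 336.
    Write x = 110 + 112·t and substitute into x ≡ 2 (mod 3): 112·t ≡ 2 − 110 = -108 (mod 3).
    Reduce coefficients mod 3: 1·t ≡ 0 (mod 3).
    So t ≡ 0 (mod 3).
    Then x = 110 + 112·0 = 110, valid modulo lcm(112, 3) = 336: x ≡ 110 (mod 336).
  Combine with x ≡ 3 (mod 5); new modulus lcm = 1680.
    Write x = 110 + 336·t and substitute into x ≡ 3 (mod 5): 336·t ≡ 3 − 110 = -107 (mod 5).
    Reduce coefficients mod 5: 1·t ≡ 3 (mod 5).
    So t ≡ 3 (mod 5).
    Then x = 110 + 336·3 = 1118, valid modulo lcm(336, 5) = 1680: x ≡ 1118 (mod 1680).
  Combine with x ≡ 1 (mod 11); new modulus lcm = 18480.
    Write x = 1118 + 1680·t and substitute into x ≡ 1 (mod 11): 1680·t ≡ 1 − 1118 = -1117 (mod 11).
    Reduce coefficients mod 11: 8·t ≡ 5 (mod 11).
    The inverse of 8 mod 11 is 7 (since 8·7 = 56 = 5·11 + 1), so t ≡ 7·5 = 35 ≡ 2 (mod 11).
    Then x = 1118 + 1680·2 = 4478, valid modulo lcm(1680, 11) = 18480: x ≡ 4478 (mod 18480).
Verify against each original: 4478 mod 7 = 5, 4478 mod 16 = 14, 4478 mod 3 = 2, 4478 mod 5 = 3, 4478 mod 11 = 1.

x ≡ 4478 (mod 18480).


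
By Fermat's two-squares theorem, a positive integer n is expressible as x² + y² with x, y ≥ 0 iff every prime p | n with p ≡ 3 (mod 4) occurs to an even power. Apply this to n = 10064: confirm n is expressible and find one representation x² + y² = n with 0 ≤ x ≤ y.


Step 1: Factor n = 10064 = 2^4 · 17 · 37.
Step 2: Check the mod-4 condition on each prime factor: 2 = 2 (special); 17 ≡ 1 (mod 4), exponent 1; 37 ≡ 1 (mod 4), exponent 1.
All primes ≡ 3 (mod 4) appear to even exponent (or don't appear), so by the two-squares theorem n IS expressible as a sum of two squares.
Step 3: Build a representation. Group n = k² · m with k = 4 and m = 17 · 37 = 629 (a product of primes ≡ 1 (mod 4)); a representation of m scales to one of n via (k·x)² + (k·y)² = k²(x² + y²). Each prime p ≡ 1 (mod 4) is itself a sum of two squares; find a² by testing p − a² for a perfect square:
  17: 17 − 1² = 16 = 4² ⇒ 17 = 1² + 4².
  37: 37 − 1² = 36 = 6² ⇒ 37 = 1² + 6².
  Combine using the Brahmagupta–Fibonacci identity (a² + b²)(c² + d²) = (ac − bd)² + (ad + bc)² = (ac + bd)² + (ad − bc)²:
  17 · 37 = 629: from (1² + 4²)(1² + 6²), take (1·1 − 4·6, 1·6 + 4·1) = (1 − 24, 6 + 4) = (-23, 10); dropping signs (only squares matter) gives (23, 10); check 23² + 10² = 529 + 100 = 629 ✓.
  Scale by k = 4: (4·23, 4·10) = (92, 40).
Step 4: Order so x ≤ y and verify: 40² + 92² = 1600 + 8464 = 10064 = n. ✓

n = 10064 = 40² + 92² (one valid representation with x ≤ y).


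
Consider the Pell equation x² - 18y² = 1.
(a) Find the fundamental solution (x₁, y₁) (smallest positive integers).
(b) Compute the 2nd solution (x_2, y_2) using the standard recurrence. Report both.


Step 1: Find the fundamental solution (x₁, y₁) of x² - 18y² = 1.
  Expand √18 as a continued fraction. a₀ = ⌊√18⌋ = 4; iterate m_{k+1} = d_k·a_k − m_k, d_{k+1} = (18 − m_{k+1}²)/d_k, a_{k+1} = ⌊(a₀ + m_{k+1})/d_{k+1}⌋ (starting m₀ = 0, d₀ = 1), with convergents p_k = a_k·p_{k-1} + p_{k-2}, q_k = a_k·q_{k-1} + q_{k-2} (p₋₁ = 1, q₋₁ = 0):
  k = 0: a₀ = 4; p₀/q₀ = 4/1; p₀² − 18·q₀² = 16 − 18 = -2.
  k = 1: m = 4, d = 2, a = ⌊(4 + 4)/2⌋ = 4; p/q = (4·4 + 1)/(4·1 + 0) = 17/4; p² − 18·q² = 289 − 288 = 1.
  The first convergent with p² − 18·q² = 1 gives the fundamental solution (x₁, y₁) = (17, 4).
Step 2: Apply the recurrence (x_{n+1}, y_{n+1}) = (x₁x_n + 18y₁y_n, x₁y_n + y₁x_n) repeatedly.
  From (x_1, y_1) = (17, 4): x_2 = 17·17 + 18·4·4 = 577; y_2 = 17·4 + 4·17 = 136.
Step 3: Verify x_2² - 18·y_2² = 332929 - 332928 = 1 (should be 1). ✓

(x_1, y_1) = (17, 4); (x_2, y_2) = (577, 136).


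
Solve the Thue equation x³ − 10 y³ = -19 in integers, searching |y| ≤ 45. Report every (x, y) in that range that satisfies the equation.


The equation is x³ - 10y³ = -19. For fixed y, x³ = 10·y³ − 19, so a solution requires the RHS to be a perfect cube.
Strategy: iterate y from -45 to 45, compute RHS = 10·y³ − 19, and check whether it is a (positive or negative) perfect cube.
Check small values of y:
  y = 0: RHS = -19 is not a perfect cube.
  y = 1: RHS = -9 is not a perfect cube.
  y = -1: RHS = -29 is not a perfect cube.
  y = 2: RHS = 61 is not a perfect cube.
  y = -2: RHS = -99 is not a perfect cube.
  y = 3: RHS = 251 is not a perfect cube.
  y = -3: RHS = -289 is not a perfect cube.
Continuing the search up to |y| = 45 finds no solutions either.
No (x, y) in the scanned range satisfies the equation.

No integer solutions with |y| ≤ 45.


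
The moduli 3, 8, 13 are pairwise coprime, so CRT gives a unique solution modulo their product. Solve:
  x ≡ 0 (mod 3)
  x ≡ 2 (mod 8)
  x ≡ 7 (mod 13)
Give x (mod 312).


Moduli 3, 8, 13 are pairwise coprime; by CRT there is a unique solution modulo M = 3 · 8 · 13 = 312.
Solve pairwise, accumulating the modulus:
  Start with x ≡ 0 (mod 3).
  Combine with x ≡ 2 (mod 8): since gcd(3, 8) = 1, we get a unique residue mod 24.
    Write x = 0 + 3·t and substitute into x ≡ 2 (mod 8): 3·t ≡ 2 − 0 = 2 (mod 8).
    The inverse of 3 mod 8 is 3 (since 3·3 = 9 = 1·8 + 1), so t ≡ 3·2 = 6 ≡ 6 (mod 8).
    Then x = 0 + 3·6 = 18, valid modulo lcm(3, 8) = 24: x ≡ 18 (mod 24).
  Combine with x ≡ 7 (mod 13): since gcd(24, 13) = 1, we get a unique residue mod 312.
    Write x = 18 + 24·t and substitute into x ≡ 7 (mod 13): 24·t ≡ 7 − 18 = -11 (mod 13).
    Reduce coefficients mod 13: 11·t ≡ 2 (mod 13).
    The inverse of 11 mod 13 is 6 (since 11·6 = 66 = 5·13 + 1), so t ≡ 6·2 = 12 ≡ 12 (mod 13).
    Then x = 18 + 24·12 = 306, valid modulo lcm(24, 13) = 312: x ≡ 306 (mod 312).
Verify: 306 mod 3 = 0 ✓, 306 mod 8 = 2 ✓, 306 mod 13 = 7 ✓.

x ≡ 306 (mod 312).


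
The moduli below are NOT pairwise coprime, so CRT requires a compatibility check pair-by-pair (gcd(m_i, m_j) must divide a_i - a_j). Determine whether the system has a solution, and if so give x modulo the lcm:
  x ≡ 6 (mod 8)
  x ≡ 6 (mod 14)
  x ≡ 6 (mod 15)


Moduli 8, 14, 15 are not pairwise coprime, so CRT works modulo lcm(m_i) when all pairwise compatibility conditions hold.
Pairwise compatibility: gcd(m_i, m_j) must divide a_i - a_j for every pair.
Merge one congruence at a time:
  Start: x ≡ 6 (mod 8).
  Combine with x ≡ 6 (mod 14): gcd(8, 14) = 2; 6 - 6 = 0, which IS divisible by 2, so compatible.
    Write x = 6 + 8·t and substitute into x ≡ 6 (mod 14): 8·t ≡ 6 − 6 = 0 (mod 14).
    Divide the congruence (and modulus) by g = 2: 4·t ≡ 0 (mod 7).
    The inverse of 4 mod 7 is 2 (since 4·2 = 8 = 1·7 + 1), so t ≡ 2·0 = 0 ≡ 0 (mod 7).
    Then x = 6 + 8·0 = 6, valid modulo lcm(8, 14) = 56: x ≡ 6 (mod 56).
  Combine with x ≡ 6 (mod 15): gcd(56, 15) = 1; 6 - 6 = 0, which IS divisible by 1, so compatible.
    Write x = 6 + 56·t and substitute into x ≡ 6 (mod 15): 56·t ≡ 6 − 6 = 0 (mod 15).
    Reduce coefficients mod 15: 11·t ≡ 0 (mod 15).
    The inverse of 11 mod 15 is 11 (since 11·11 = 121 = 8·15 + 1), so t ≡ 11·0 = 0 ≡ 0 (mod 15).
    Then x = 6 + 56·0 = 6, valid modulo lcm(56, 15) = 840: x ≡ 6 (mod 840).
Verify: 6 mod 8 = 6, 6 mod 14 = 6, 6 mod 15 = 6.

x ≡ 6 (mod 840).


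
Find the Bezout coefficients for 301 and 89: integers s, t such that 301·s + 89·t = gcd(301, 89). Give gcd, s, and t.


Euclidean algorithm on (301, 89) — divide until remainder is 0:
  301 = 3 · 89 + 34
  89 = 2 · 34 + 21
  34 = 1 · 21 + 13
  21 = 1 · 13 + 8
  13 = 1 · 8 + 5
  8 = 1 · 5 + 3
  5 = 1 · 3 + 2
  3 = 1 · 2 + 1
  2 = 2 · 1 + 0
gcd(301, 89) = 1.
Track Bezout coefficients alongside the remainders: start with r₀ = 301 = a·1 + b·0 (s = 1, t = 0) and r₁ = 89 = a·0 + b·1 (s = 0, t = 1); each new remainder r_{k+1} = r_{k-1} − q_k·r_k inherits s_{k+1} = s_{k-1} − q_k·s_k, t_{k+1} = t_{k-1} − q_k·t_k, so r_k = a·s_k + b·t_k at every step:
  q = 3: r = 34, s = 1 − 3·0 = 1, t = 0 − 3·1 = -3  (check: 301·1 + 89·(-3) = 34)
  q = 2: r = 21, s = 0 − 2·1 = -2, t = 1 − 2·(-3) = 7  (check: 301·(-2) + 89·7 = 21)
  q = 1: r = 13, s = 1 − 1·(-2) = 3, t = -3 − 1·7 = -10  (check: 301·3 + 89·(-10) = 13)
  q = 1: r = 8, s = -2 − 1·3 = -5, t = 7 − 1·(-10) = 17  (check: 301·(-5) + 89·17 = 8)
  q = 1: r = 5, s = 3 − 1·(-5) = 8, t = -10 − 1·17 = -27  (check: 301·8 + 89·(-27) = 5)
  q = 1: r = 3, s = -5 − 1·8 = -13, t = 17 − 1·(-27) = 44  (check: 301·(-13) + 89·44 = 3)
  q = 1: r = 2, s = 8 − 1·(-13) = 21, t = -27 − 1·44 = -71  (check: 301·21 + 89·(-71) = 2)
  q = 1: r = 1, s = -13 − 1·21 = -34, t = 44 − 1·(-71) = 115  (check: 301·(-34) + 89·115 = 1)
The row with r = 1 (the gcd) gives the Bezout coefficients s = -34, t = 115.
Result: 301 · (-34) + 89 · (115) = 1.

gcd(301, 89) = 1; s = -34, t = 115 (check: 301·(-34) + 89·115 = 1).


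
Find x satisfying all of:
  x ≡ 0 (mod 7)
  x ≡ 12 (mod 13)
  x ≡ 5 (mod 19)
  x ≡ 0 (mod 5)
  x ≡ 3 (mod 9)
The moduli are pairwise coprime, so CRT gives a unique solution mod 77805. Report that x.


Product of moduli M = 7 · 13 · 19 · 5 · 9 = 77805.
Merge one congruence at a time:
  Start: x ≡ 0 (mod 7).
  Combine with x ≡ 12 (mod 13); new modulus lcm = 91.
    Write x = 0 + 7·t and substitute into x ≡ 12 (mod 13): 7·t ≡ 12 − 0 = 12 (mod 13).
    The inverse of 7 mod 13 is 2 (since 7·2 = 14 = 1·13 + 1), so t ≡ 2·12 = 24 ≡ 11 (mod 13).
    Then x = 0 + 7·11 = 77, valid modulo lcm(7, 13) = 91: x ≡ 77 (mod 91).
  Combine with x ≡ 5 (mod 19); new modulus lcm = 1729.
    Write x = 77 + 91·t and substitute into x ≡ 5 (mod 19): 91·t ≡ 5 − 77 = -72 (mod 19).
    Reduce coefficients mod 19: 15·t ≡ 4 (mod 19).
    The inverse of 15 mod 19 is 14 (since 15·14 = 210 = 11·19 + 1), so t ≡ 14·4 = 56 ≡ 18 (mod 19).
    Then x = 77 + 91·18 = 1715, valid modulo lcm(91, 19) = 1729: x ≡ 1715 (mod 1729).
  Combine with x ≡ 0 (mod 5); new modulus lcm = 8645.
    Write x = 1715 + 1729·t and substitute into x ≡ 0 (mod 5): 1729·t ≡ 0 − 1715 = -1715 (mod 5).
    Reduce coefficients mod 5: 4·t ≡ 0 (mod 5).
    The inverse of 4 mod 5 is 4 (since 4·4 = 16 = 3·5 + 1), so t ≡ 4·0 = 0 ≡ 0 (mod 5).
    Then x = 1715 + 1729·0 = 1715, valid modulo lcm(1729, 5) = 8645: x ≡ 1715 (mod 8645).
  Combine with x ≡ 3 (mod 9); new modulus lcm = 77805.
    Write x = 1715 + 8645·t and substitute into x ≡ 3 (mod 9): 8645·t ≡ 3 − 1715 = -1712 (mod 9).
    Reduce coefficients mod 9: 5·t ≡ 7 (mod 9).
    The inverse of 5 mod 9 is 2 (since 5·2 = 10 = 1·9 + 1), so t ≡ 2·7 = 14 ≡ 5 (mod 9).
    Then x = 1715 + 8645·5 = 44940, valid modulo lcm(8645, 9) = 77805: x ≡ 44940 (mod 77805).
Verify against each original: 44940 mod 7 = 0, 44940 mod 13 = 12, 44940 mod 19 = 5, 44940 mod 5 = 0, 44940 mod 9 = 3.

x ≡ 44940 (mod 77805).


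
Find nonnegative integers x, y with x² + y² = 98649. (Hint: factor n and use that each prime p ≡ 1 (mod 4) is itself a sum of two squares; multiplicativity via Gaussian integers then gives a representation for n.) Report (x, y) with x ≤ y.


Step 1: Factor n = 98649 = 3^2 · 97 · 113.
Step 2: Check the mod-4 condition on each prime factor: 3 ≡ 3 (mod 4), exponent 2 (must be even); 97 ≡ 1 (mod 4), exponent 1; 113 ≡ 1 (mod 4), exponent 1.
All primes ≡ 3 (mod 4) appear to even exponent (or don't appear), so by the two-squares theorem n IS expressible as a sum of two squares.
Step 3: Build a representation. Group n = k² · m with k = 3 and m = 97 · 113 = 10961 (a product of primes ≡ 1 (mod 4)); a representation of m scales to one of n via (k·x)² + (k·y)² = k²(x² + y²). Each prime p ≡ 1 (mod 4) is itself a sum of two squares; find a² by testing p − a² for a perfect square:
  97: 97 − 1² = 96, 97 − 2² = 93, 97 − 3² = 88, 97 − 4² = 81 = 9² ⇒ 97 = 4² + 9².
  113: 113 − 1² = 112, 113 − 2² = 109, 113 − 3² = 104, 113 − 4² = 97, 113 − 5² = 88, 113 − 6² = 77, 113 − 7² = 64 = 8² ⇒ 113 = 7² + 8².
  Combine using the Brahmagupta–Fibonacci identity (a² + b²)(c² + d²) = (ac − bd)² + (ad + bc)² = (ac + bd)² + (ad − bc)²:
  97 · 113 = 10961: from (4² + 9²)(7² + 8²), take (4·7 − 9·8, 4·8 + 9·7) = (28 − 72, 32 + 63) = (-44, 95); dropping signs (only squares matter) gives (44, 95); check 44² + 95² = 1936 + 9025 = 10961 ✓.
  Scale by k = 3: (3·44, 3·95) = (132, 285).
Step 4: Order so x ≤ y and verify: 132² + 285² = 17424 + 81225 = 98649 = n. ✓

n = 98649 = 132² + 285² (one valid representation with x ≤ y).


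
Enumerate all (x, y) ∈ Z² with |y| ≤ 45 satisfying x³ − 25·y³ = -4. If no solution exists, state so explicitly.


The equation is x³ - 25y³ = -4. For fixed y, x³ = 25·y³ − 4, so a solution requires the RHS to be a perfect cube.
Strategy: iterate y from -45 to 45, compute RHS = 25·y³ − 4, and check whether it is a (positive or negative) perfect cube.
Check small values of y:
  y = 0: RHS = -4 is not a perfect cube.
  y = 1: RHS = 21 is not a perfect cube.
  y = -1: RHS = -29 is not a perfect cube.
  y = 2: RHS = 196 is not a perfect cube.
  y = -2: RHS = -204 is not a perfect cube.
  y = 3: RHS = 671 is not a perfect cube.
  y = -3: RHS = -679 is not a perfect cube.
Continuing the search up to |y| = 45 finds no solutions either.
No (x, y) in the scanned range satisfies the equation.

No integer solutions with |y| ≤ 45.


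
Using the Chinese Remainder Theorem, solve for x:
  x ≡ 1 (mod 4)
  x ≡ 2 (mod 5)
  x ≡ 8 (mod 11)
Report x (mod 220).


Moduli 4, 5, 11 are pairwise coprime; by CRT there is a unique solution modulo M = 4 · 5 · 11 = 220.
Solve pairwise, accumulating the modulus:
  Start with x ≡ 1 (mod 4).
  Combine with x ≡ 2 (mod 5): since gcd(4, 5) = 1, we get a unique residue mod 20.
    Write x = 1 + 4·t and substitute into x ≡ 2 (mod 5): 4·t ≡ 2 − 1 = 1 (mod 5).
    The inverse of 4 mod 5 is 4 (since 4·4 = 16 = 3·5 + 1), so t ≡ 4·1 = 4 ≡ 4 (mod 5).
    Then x = 1 + 4·4 = 17, valid modulo lcm(4, 5) = 20: x ≡ 17 (mod 20).
  Combine with x ≡ 8 (mod 11): since gcd(20, 11) = 1, we get a unique residue mod 220.
    Write x = 17 + 20·t and substitute into x ≡ 8 (mod 11): 20·t ≡ 8 − 17 = -9 (mod 11).
    Reduce coefficients mod 11: 9·t ≡ 2 (mod 11).
    The inverse of 9 mod 11 is 5 (since 9·5 = 45 = 4·11 + 1), so t ≡ 5·2 = 10 ≡ 10 (mod 11).
    Then x = 17 + 20·10 = 217, valid modulo lcm(20, 11) = 220: x ≡ 217 (mod 220).
Verify: 217 mod 4 = 1 ✓, 217 mod 5 = 2 ✓, 217 mod 11 = 8 ✓.

x ≡ 217 (mod 220).


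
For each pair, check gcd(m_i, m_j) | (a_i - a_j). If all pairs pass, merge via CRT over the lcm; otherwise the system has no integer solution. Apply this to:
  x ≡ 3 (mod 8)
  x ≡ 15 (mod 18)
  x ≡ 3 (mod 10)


Moduli 8, 18, 10 are not pairwise coprime, so CRT works modulo lcm(m_i) when all pairwise compatibility conditions hold.
Pairwise compatibility: gcd(m_i, m_j) must divide a_i - a_j for every pair.
Merge one congruence at a time:
  Start: x ≡ 3 (mod 8).
  Combine with x ≡ 15 (mod 18): gcd(8, 18) = 2; 15 - 3 = 12, which IS divisible by 2, so compatible.
    Write x = 3 + 8·t and substitute into x ≡ 15 (mod 18): 8·t ≡ 15 − 3 = 12 (mod 18).
    Divide the congruence (and modulus) by g = 2: 4·t ≡ 6 (mod 9).
    The inverse of 4 mod 9 is 7 (since 4·7 = 28 = 3·9 + 1), so t ≡ 7·6 = 42 ≡ 6 (mod 9).
    Then x = 3 + 8·6 = 51, valid modulo lcm(8, 18) = 72: x ≡ 51 (mod 72).
  Combine with x ≡ 3 (mod 10): gcd(72, 10) = 2; 3 - 51 = -48, which IS divisible by 2, so compatible.
    Write x = 51 + 72·t and substitute into x ≡ 3 (mod 10): 72·t ≡ 3 − 51 = -48 (mod 10).
    Divide the congruence (and modulus) by g = 2: 36·t ≡ -24 (mod 5).
    Reduce coefficients mod 5: 1·t ≡ 1 (mod 5).
    So t ≡ 1 (mod 5).
    Then x = 51 + 72·1 = 123, valid modulo lcm(72, 10) = 360: x ≡ 123 (mod 360).
Verify: 123 mod 8 = 3, 123 mod 18 = 15, 123 mod 10 = 3.

x ≡ 123 (mod 360).


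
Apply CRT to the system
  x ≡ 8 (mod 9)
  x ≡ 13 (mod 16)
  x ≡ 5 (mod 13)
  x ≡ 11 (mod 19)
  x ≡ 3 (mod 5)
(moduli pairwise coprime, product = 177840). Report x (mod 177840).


Product of moduli M = 9 · 16 · 13 · 19 · 5 = 177840.
Merge one congruence at a time:
  Start: x ≡ 8 (mod 9).
  Combine with x ≡ 13 (mod 16); new modulus lcm = 144.
    Write x = 8 + 9·t and substitute into x ≡ 13 (mod 16): 9·t ≡ 13 − 8 = 5 (mod 16).
    The inverse of 9 mod 16 is 9 (since 9·9 = 81 = 5·16 + 1), so t ≡ 9·5 = 45 ≡ 13 (mod 16).
    Then x = 8 + 9·13 = 125, valid modulo lcm(9, 16) = 144: x ≡ 125 (mod 144).
  Combine with x ≡ 5 (mod 13); new modulus lcm = 1872.
    Write x = 125 + 144·t and substitute into x ≡ 5 (mod 13): 144·t ≡ 5 − 125 = -120 (mod 13).
    Reduce coefficients mod 13: 1·t ≡ 10 (mod 13).
    So t ≡ 10 (mod 13).
    Then x = 125 + 144·10 = 1565, valid modulo lcm(144, 13) = 1872: x ≡ 1565 (mod 1872).
  Combine with x ≡ 11 (mod 19); new modulus lcm = 35568.
    Write x = 1565 + 1872·t and substitute into x ≡ 11 (mod 19): 1872·t ≡ 11 − 1565 = -1554 (mod 19).
    Reduce coefficients mod 19: 10·t ≡ 4 (mod 19).
    The inverse of 10 mod 19 is 2 (since 10·2 = 20 = 1·19 + 1), so t ≡ 2·4 = 8 ≡ 8 (mod 19).
    Then x = 1565 + 1872·8 = 16541, valid modulo lcm(1872, 19) = 35568: x ≡ 16541 (mod 35568).
  Combine with x ≡ 3 (mod 5); new modulus lcm = 177840.
    Write x = 16541 + 35568·t and substitute into x ≡ 3 (mod 5): 35568·t ≡ 3 − 16541 = -16538 (mod 5).
    Reduce coefficients mod 5: 3·t ≡ 2 (mod 5).
    The inverse of 3 mod 5 is 2 (since 3·2 = 6 = 1·5 + 1), so t ≡ 2·2 = 4 ≡ 4 (mod 5).
    Then x = 16541 + 35568·4 = 158813, valid modulo lcm(35568, 5) = 177840: x ≡ 158813 (mod 177840).
Verify against each original: 158813 mod 9 = 8, 158813 mod 16 = 13, 158813 mod 13 = 5, 158813 mod 19 = 11, 158813 mod 5 = 3.

x ≡ 158813 (mod 177840).
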